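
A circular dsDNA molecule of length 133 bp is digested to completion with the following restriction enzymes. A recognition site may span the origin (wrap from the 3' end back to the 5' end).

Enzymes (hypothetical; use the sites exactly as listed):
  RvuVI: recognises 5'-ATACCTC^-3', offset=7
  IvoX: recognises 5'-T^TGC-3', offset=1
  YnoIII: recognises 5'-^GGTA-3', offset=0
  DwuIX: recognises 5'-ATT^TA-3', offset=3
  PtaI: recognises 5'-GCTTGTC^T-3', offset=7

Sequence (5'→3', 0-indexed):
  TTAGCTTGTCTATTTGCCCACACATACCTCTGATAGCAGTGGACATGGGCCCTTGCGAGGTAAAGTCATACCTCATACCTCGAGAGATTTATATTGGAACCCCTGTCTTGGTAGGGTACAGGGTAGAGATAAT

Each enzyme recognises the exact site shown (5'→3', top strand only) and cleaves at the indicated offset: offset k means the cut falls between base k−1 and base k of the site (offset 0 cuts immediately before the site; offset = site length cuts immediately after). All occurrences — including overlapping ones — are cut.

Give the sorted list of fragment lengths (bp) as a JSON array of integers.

Scan for sites:
  RvuVI (ATACCTC, off=7): starts [23, 67, 74] → cuts [30, 74, 81]
  IvoX (TTGC, off=1): starts [13, 52] → cuts [14, 53]
  YnoIII (GGTA, off=0): starts [58, 109, 114, 121] → cuts [58, 109, 114, 121]
  DwuIX (ATTTA, off=3): starts [86, 131] → cuts [1, 89]
  PtaI (GCTTGTCT, off=7): starts [3] → cuts [10]

All cut coordinates (distinct, sorted): [1, 10, 14, 30, 53, 58, 74, 81, 89, 109, 114, 121]

Fragment lengths:
  1→10: 9 bp
  10→14: 4 bp
  14→30: 16 bp
  30→53: 23 bp
  53→58: 5 bp
  58→74: 16 bp
  74→81: 7 bp
  81→89: 8 bp
  89→109: 20 bp
  109→114: 5 bp
  114→121: 7 bp
  121→1 (wrap): 133-121+1 = 13 bp

[4,5,5,7,7,8,9,13,16,16,20,23]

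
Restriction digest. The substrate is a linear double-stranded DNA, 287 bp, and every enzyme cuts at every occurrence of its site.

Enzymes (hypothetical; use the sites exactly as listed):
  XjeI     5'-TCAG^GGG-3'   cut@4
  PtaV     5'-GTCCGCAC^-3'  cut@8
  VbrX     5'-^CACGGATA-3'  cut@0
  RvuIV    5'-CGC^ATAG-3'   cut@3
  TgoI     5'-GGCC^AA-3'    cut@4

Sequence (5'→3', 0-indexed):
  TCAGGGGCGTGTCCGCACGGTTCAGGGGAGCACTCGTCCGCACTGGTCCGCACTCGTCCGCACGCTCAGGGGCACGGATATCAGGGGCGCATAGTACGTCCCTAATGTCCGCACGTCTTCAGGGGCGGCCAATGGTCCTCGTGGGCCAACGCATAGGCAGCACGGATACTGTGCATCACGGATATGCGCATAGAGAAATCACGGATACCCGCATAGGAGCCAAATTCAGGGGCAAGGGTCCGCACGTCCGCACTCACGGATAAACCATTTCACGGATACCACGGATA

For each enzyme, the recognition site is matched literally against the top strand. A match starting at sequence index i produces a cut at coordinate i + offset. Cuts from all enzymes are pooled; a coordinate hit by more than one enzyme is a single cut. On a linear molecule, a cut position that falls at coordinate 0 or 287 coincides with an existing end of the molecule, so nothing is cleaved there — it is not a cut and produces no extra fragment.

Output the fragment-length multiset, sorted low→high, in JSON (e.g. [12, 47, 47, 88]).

[1,3,4,5,6,6,7,8,8,8,8,8,9,10,10,10,12,13,13,14,16,16,16,17,17,18,24]

Per-enzyme occurrences:
  XjeI (TCAGGGG, off=4): starts [0, 21, 65, 80, 118, 225] → cuts [4, 25, 69, 84, 122, 229]
  PtaV (GTCCGCAC, off=8): starts [10, 35, 45, 55, 106, 237, 245] → cuts [18, 43, 53, 63, 114, 245, 253]
  VbrX (CACGGATA, off=0): starts [72, 160, 176, 199, 254, 270, 279] → cuts [72, 160, 176, 199, 254, 270, 279]
  RvuIV (CGCATAG, off=3): starts [87, 149, 186, 209] → cuts [90, 152, 189, 212]
  TgoI (GGCCAA, off=4): starts [126, 143] → cuts [130, 147]

Pooled cuts: [4, 18, 25, 43, 53, 63, 69, 72, 84, 90, 114, 122, 130, 147, 152, 160, 176, 189, 199, 212, 229, 245, 253, 254, 270, 279]

Fragment lengths:
  [0,4): 4 bp
  [4,18): 14 bp
  [18,25): 7 bp
  [25,43): 18 bp
  [43,53): 10 bp
  [53,63): 10 bp
  [63,69): 6 bp
  [69,72): 3 bp
  [72,84): 12 bp
  [84,90): 6 bp
  [90,114): 24 bp
  [114,122): 8 bp
  [122,130): 8 bp
  [130,147): 17 bp
  [147,152): 5 bp
  [152,160): 8 bp
  [160,176): 16 bp
  [176,189): 13 bp
  [189,199): 10 bp
  [199,212): 13 bp
  [212,229): 17 bp
  [229,245): 16 bp
  [245,253): 8 bp
  [253,254): 1 bp
  [254,270): 16 bp
  [270,279): 9 bp
  [279,287): 8 bp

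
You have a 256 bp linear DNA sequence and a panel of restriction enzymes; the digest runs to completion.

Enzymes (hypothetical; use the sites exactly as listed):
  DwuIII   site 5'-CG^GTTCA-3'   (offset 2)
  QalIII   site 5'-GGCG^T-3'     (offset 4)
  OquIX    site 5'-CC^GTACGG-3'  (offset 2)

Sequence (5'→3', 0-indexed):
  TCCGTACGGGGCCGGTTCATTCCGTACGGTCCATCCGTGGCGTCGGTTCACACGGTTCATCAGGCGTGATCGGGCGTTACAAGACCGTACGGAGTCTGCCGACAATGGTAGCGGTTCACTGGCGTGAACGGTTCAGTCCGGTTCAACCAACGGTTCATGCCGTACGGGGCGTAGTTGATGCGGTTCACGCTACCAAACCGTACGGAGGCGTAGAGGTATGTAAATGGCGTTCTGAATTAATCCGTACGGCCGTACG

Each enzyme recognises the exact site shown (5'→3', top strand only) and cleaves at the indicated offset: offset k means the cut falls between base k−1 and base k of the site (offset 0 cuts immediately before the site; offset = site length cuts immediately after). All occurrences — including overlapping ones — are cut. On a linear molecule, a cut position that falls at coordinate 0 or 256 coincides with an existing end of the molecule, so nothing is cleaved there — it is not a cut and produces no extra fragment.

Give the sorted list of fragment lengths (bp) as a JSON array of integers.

[3,3,6,9,9,9,10,10,10,10,11,11,11,11,12,12,13,14,17,19,19,27]

Site scan:
  DwuIII (CGGTTCA, off=2): starts [12, 43, 52, 111, 128, 138, 150, 180] → cuts [14, 45, 54, 113, 130, 140, 152, 182]
  QalIII (GGCGT, off=4): starts [38, 62, 72, 120, 167, 206, 225] → cuts [42, 66, 76, 124, 171, 210, 229]
  OquIX (CCGTACGG, off=2): starts [1, 21, 84, 159, 197, 241] → cuts [3, 23, 86, 161, 199, 243]

Pooled cuts: [3, 14, 23, 42, 45, 54, 66, 76, 86, 113, 124, 130, 140, 152, 161, 171, 182, 199, 210, 229, 243]

Fragment lengths:
  [0,3): 3 bp
  [3,14): 11 bp
  [14,23): 9 bp
  [23,42): 19 bp
  [42,45): 3 bp
  [45,54): 9 bp
  [54,66): 12 bp
  [66,76): 10 bp
  [76,86): 10 bp
  [86,113): 27 bp
  [113,124): 11 bp
  [124,130): 6 bp
  [130,140): 10 bp
  [140,152): 12 bp
  [152,161): 9 bp
  [161,171): 10 bp
  [171,182): 11 bp
  [182,199): 17 bp
  [199,210): 11 bp
  [210,229): 19 bp
  [229,243): 14 bp
  [243,256): 13 bp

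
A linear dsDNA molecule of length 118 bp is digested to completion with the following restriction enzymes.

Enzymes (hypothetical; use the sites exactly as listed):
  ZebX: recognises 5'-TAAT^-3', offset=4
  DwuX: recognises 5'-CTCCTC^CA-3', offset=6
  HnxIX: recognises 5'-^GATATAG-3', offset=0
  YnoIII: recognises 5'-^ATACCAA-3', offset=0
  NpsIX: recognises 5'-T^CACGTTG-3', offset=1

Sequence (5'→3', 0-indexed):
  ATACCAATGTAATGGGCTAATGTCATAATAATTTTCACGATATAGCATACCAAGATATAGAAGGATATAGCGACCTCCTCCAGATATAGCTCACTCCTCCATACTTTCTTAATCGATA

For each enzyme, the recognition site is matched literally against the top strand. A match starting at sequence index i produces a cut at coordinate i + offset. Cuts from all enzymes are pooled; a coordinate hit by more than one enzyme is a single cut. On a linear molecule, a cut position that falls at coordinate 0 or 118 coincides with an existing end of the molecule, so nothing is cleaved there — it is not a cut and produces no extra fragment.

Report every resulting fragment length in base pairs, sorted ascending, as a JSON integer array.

[2,3,5,6,7,8,8,8,10,13,14,17,17]

Site scan:
  ZebX TAAT/4: at [9, 17, 25, 28, 109] ⇒ [13, 21, 29, 32, 113]
  DwuX CTCCTCCA/6: at [74, 93] ⇒ [80, 99]
  HnxIX GATATAG/0: at [38, 53, 63, 82] ⇒ [38, 53, 63, 82]
  YnoIII ATACCAA/0: at [0, 46] ⇒ [46] (position 0 is a terminus of the linear molecule — no cut)
  NpsIX (TCACGTTG, off=1): no sites

Pooled cuts: [13, 21, 29, 32, 38, 46, 53, 63, 80, 82, 99, 113]

Fragments:
  [0,13): 13 bp
  [13,21): 8 bp
  [21,29): 8 bp
  [29,32): 3 bp
  [32,38): 6 bp
  [38,46): 8 bp
  [46,53): 7 bp
  [53,63): 10 bp
  [63,80): 17 bp
  [80,82): 2 bp
  [82,99): 17 bp
  [99,113): 14 bp
  [113,118): 5 bp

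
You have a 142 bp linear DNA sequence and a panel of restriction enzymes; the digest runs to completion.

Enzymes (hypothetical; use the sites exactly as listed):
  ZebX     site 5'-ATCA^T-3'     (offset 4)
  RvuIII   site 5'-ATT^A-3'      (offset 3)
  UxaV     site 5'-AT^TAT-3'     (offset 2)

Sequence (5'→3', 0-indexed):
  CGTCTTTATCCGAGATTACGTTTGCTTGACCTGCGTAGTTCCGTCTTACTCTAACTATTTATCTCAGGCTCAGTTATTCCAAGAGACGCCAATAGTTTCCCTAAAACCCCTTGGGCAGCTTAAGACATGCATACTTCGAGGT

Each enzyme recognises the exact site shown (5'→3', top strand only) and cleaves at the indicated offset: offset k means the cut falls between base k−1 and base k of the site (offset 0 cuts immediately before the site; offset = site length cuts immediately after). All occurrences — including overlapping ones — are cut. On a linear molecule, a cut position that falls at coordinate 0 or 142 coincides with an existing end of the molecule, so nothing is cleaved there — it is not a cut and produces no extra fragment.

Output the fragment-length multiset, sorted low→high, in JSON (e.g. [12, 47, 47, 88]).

Site scan:
  ZebX (ATCAT, off=4): no sites
  RvuIII (ATTA, off=3): starts [14] → cuts [17]
  UxaV (ATTAT, off=2): no sites

Pooled cuts: [17]

Fragments:
  [0,17): 17 bp
  [17,142): 125 bp

[17,125]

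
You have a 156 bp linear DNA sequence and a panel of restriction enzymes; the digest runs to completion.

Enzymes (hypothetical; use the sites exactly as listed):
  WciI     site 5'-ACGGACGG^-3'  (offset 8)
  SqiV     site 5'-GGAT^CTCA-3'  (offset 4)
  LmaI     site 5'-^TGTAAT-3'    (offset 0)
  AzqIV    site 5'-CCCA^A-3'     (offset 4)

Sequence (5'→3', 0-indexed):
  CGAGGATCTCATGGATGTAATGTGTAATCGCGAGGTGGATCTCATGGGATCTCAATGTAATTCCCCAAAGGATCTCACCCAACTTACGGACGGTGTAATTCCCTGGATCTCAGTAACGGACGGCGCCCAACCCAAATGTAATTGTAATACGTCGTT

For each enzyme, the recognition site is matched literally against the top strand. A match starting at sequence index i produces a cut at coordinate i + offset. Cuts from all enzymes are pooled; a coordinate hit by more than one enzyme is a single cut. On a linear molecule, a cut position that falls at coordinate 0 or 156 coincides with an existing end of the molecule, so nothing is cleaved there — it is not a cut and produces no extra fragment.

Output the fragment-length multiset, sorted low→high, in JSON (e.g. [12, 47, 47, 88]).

[2,5,5,6,6,6,7,7,8,8,10,12,12,14,15,15,18]

Scan for sites:
  WciI ACGGACGG/8: at [85, 115] ⇒ [93, 123]
  SqiV GGATCTCA/4: at [3, 36, 46, 69, 104] ⇒ [7, 40, 50, 73, 108]
  LmaI TGTAAT/0: at [15, 22, 55, 93, 136, 142] ⇒ [15, 22, 55, 93, 136, 142]
  AzqIV CCCAA/4: at [63, 77, 125, 130] ⇒ [67, 81, 129, 134]

All cut coordinates (distinct, sorted): [7, 15, 22, 40, 50, 55, 67, 73, 81, 93, 108, 123, 129, 134, 136, 142]

Fragments:
  [0,7): 7 bp
  [7,15): 8 bp
  [15,22): 7 bp
  [22,40): 18 bp
  [40,50): 10 bp
  [50,55): 5 bp
  [55,67): 12 bp
  [67,73): 6 bp
  [73,81): 8 bp
  [81,93): 12 bp
  [93,108): 15 bp
  [108,123): 15 bp
  [123,129): 6 bp
  [129,134): 5 bp
  [134,136): 2 bp
  [136,142): 6 bp
  [142,156): 14 bp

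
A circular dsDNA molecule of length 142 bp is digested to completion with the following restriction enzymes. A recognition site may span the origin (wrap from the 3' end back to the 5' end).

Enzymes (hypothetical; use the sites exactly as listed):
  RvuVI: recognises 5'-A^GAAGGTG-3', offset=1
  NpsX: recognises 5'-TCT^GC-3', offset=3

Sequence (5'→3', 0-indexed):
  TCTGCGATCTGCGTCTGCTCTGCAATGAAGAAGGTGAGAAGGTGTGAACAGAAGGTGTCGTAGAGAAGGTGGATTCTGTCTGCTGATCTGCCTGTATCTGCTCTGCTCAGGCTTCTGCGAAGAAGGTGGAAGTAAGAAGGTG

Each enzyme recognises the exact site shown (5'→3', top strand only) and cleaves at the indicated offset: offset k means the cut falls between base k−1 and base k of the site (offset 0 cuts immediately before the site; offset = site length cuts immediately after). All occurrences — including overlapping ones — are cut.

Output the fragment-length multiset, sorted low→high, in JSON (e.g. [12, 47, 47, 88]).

Site scan:
  RvuVI (AGAAGGTG, off=1): starts [28, 36, 49, 63, 120, 134] → cuts [29, 37, 50, 64, 121, 135]
  NpsX (TCTGC, off=3): starts [0, 7, 13, 18, 78, 86, 96, 101, 113] → cuts [3, 10, 16, 21, 81, 89, 99, 104, 116]

Pooled cuts: [3, 10, 16, 21, 29, 37, 50, 64, 81, 89, 99, 104, 116, 121, 135]

Fragments:
  3→10: 7 bp
  10→16: 6 bp
  16→21: 5 bp
  21→29: 8 bp
  29→37: 8 bp
  37→50: 13 bp
  50→64: 14 bp
  64→81: 17 bp
  81→89: 8 bp
  89→99: 10 bp
  99→104: 5 bp
  104→116: 12 bp
  116→121: 5 bp
  121→135: 14 bp
  135→3 (wrap): 142-135+3 = 10 bp

[5,5,5,6,7,8,8,8,10,10,12,13,14,14,17]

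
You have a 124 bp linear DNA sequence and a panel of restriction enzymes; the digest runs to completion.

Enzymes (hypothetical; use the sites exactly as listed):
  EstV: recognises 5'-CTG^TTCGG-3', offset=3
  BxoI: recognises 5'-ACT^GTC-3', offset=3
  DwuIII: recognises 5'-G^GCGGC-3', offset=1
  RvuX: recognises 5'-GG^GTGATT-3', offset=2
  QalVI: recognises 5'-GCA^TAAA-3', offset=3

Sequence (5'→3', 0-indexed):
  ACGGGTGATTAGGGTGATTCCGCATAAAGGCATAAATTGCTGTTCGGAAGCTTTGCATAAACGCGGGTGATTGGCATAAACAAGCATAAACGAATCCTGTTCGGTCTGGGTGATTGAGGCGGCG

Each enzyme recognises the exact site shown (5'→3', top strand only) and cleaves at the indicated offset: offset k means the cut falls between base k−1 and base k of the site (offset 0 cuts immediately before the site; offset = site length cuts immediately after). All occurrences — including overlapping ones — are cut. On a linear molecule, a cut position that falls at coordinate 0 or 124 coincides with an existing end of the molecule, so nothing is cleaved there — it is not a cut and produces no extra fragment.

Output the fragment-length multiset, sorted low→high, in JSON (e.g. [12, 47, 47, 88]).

[4,6,8,9,9,9,10,10,10,10,11,13,15]

Scan for sites:
  EstV CTGTTCGG/3: at [39, 96] ⇒ [42, 99]
  BxoI (ACTGTC, off=3): no sites
  DwuIII GGCGGC/1: at [117] ⇒ [118]
  RvuX GGGTGATT/2: at [2, 11, 64, 107] ⇒ [4, 13, 66, 109]
  QalVI GCATAAA/3: at [21, 29, 54, 73, 83] ⇒ [24, 32, 57, 76, 86]

All cut coordinates (distinct, sorted): [4, 13, 24, 32, 42, 57, 66, 76, 86, 99, 109, 118]

Fragment lengths:
  [0,4): 4 bp
  [4,13): 9 bp
  [13,24): 11 bp
  [24,32): 8 bp
  [32,42): 10 bp
  [42,57): 15 bp
  [57,66): 9 bp
  [66,76): 10 bp
  [76,86): 10 bp
  [86,99): 13 bp
  [99,109): 10 bp
  [109,118): 9 bp
  [118,124): 6 bp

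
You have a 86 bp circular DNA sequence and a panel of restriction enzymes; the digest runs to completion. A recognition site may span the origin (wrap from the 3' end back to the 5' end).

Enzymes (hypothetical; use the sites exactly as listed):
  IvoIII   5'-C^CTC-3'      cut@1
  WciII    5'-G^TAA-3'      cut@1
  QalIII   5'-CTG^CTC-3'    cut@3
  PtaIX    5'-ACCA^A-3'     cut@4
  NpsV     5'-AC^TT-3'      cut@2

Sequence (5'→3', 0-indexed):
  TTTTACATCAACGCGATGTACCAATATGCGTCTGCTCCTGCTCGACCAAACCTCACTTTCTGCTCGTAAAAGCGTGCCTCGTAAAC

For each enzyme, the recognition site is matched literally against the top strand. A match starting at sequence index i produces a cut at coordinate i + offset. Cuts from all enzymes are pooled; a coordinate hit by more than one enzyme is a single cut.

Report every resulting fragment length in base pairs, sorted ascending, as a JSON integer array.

[3,4,4,5,5,6,6,8,11,11,23]

Per-enzyme occurrences:
  IvoIII (CCTC, off=1): starts [50, 76] → cuts [51, 77]
  WciII (GTAA, off=1): starts [65, 80] → cuts [66, 81]
  QalIII (CTGCTC, off=3): starts [31, 37, 59] → cuts [34, 40, 62]
  PtaIX (ACCAA, off=4): starts [19, 44] → cuts [23, 48]
  NpsV (ACTT, off=2): starts [54, 84] → cuts [0, 56]

All cut coordinates (distinct, sorted): [0, 23, 34, 40, 48, 51, 56, 62, 66, 77, 81]

Fragments:
  0→23: 23 bp
  23→34: 11 bp
  34→40: 6 bp
  40→48: 8 bp
  48→51: 3 bp
  51→56: 5 bp
  56→62: 6 bp
  62→66: 4 bp
  66→77: 11 bp
  77→81: 4 bp
  81→0 (wrap): 86-81+0 = 5 bp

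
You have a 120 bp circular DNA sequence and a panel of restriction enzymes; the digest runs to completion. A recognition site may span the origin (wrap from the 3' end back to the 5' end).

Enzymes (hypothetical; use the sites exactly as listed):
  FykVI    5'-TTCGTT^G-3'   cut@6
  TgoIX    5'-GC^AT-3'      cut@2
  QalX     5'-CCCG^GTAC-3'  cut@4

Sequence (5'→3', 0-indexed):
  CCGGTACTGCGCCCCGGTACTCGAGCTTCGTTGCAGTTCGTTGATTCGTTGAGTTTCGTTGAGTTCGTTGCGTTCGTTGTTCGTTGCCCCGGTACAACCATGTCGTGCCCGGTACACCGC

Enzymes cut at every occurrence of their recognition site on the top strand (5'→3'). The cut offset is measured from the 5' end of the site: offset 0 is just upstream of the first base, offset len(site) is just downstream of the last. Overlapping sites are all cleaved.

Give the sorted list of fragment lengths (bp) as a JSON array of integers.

Scan for sites:
  FykVI TTCGTTG/6: at [26, 36, 44, 54, 63, 72, 79] ⇒ [32, 42, 50, 60, 69, 78, 85]
  TgoIX (GCAT, off=2): no sites
  QalX CCCGGTAC/4: at [12, 87, 107, 119] ⇒ [3, 16, 91, 111]

Pooled cuts: [3, 16, 32, 42, 50, 60, 69, 78, 85, 91, 111]

Fragments:
  3→16: 13 bp
  16→32: 16 bp
  32→42: 10 bp
  42→50: 8 bp
  50→60: 10 bp
  60→69: 9 bp
  69→78: 9 bp
  78→85: 7 bp
  85→91: 6 bp
  91→111: 20 bp
  111→3 (wrap): 120-111+3 = 12 bp

[6,7,8,9,9,10,10,12,13,16,20]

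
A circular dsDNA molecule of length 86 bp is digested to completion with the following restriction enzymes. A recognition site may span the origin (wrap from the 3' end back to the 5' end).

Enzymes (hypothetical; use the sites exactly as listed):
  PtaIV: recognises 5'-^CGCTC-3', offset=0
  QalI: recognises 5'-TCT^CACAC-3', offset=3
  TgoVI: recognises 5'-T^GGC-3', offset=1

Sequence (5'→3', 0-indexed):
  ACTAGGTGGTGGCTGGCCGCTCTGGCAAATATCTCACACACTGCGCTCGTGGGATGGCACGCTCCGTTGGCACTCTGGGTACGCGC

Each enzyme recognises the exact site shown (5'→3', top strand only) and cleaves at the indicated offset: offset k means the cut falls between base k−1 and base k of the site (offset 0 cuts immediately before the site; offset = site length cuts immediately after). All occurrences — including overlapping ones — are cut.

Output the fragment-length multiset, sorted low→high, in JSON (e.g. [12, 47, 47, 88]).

[3,4,4,6,9,9,11,12,28]

Site scan:
  PtaIV CGCTC/0: at [17, 43, 59] ⇒ [17, 43, 59]
  QalI TCTCACAC/3: at [31] ⇒ [34]
  TgoVI TGGC/1: at [9, 13, 22, 54, 67] ⇒ [10, 14, 23, 55, 68]

Pooled cuts: [10, 14, 17, 23, 34, 43, 55, 59, 68]

Fragments:
  10→14: 4 bp
  14→17: 3 bp
  17→23: 6 bp
  23→34: 11 bp
  34→43: 9 bp
  43→55: 12 bp
  55→59: 4 bp
  59→68: 9 bp
  68→10 (wrap): 86-68+10 = 28 bp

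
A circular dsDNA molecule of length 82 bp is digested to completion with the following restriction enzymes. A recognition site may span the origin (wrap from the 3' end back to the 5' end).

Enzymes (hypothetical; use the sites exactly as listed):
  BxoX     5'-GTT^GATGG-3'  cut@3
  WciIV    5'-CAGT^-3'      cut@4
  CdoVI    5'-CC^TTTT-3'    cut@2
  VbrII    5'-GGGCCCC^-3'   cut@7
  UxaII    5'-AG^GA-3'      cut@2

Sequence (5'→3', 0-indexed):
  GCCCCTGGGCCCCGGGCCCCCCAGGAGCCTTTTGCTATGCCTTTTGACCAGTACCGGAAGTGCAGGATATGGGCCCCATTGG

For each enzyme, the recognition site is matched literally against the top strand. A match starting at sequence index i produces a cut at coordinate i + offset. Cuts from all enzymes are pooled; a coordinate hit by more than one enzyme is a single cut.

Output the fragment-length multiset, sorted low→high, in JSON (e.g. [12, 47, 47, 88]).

[4,5,7,8,10,11,12,12,13]

Per-enzyme occurrences:
  BxoX (GTTGATGG, off=3): no sites
  WciIV (CAGT, off=4): starts [48] → cuts [52]
  CdoVI (CCTTTT, off=2): starts [27, 39] → cuts [29, 41]
  VbrII (GGGCCCC, off=7): starts [6, 13, 70, 80] → cuts [5, 13, 20, 77]
  UxaII (AGGA, off=2): starts [22, 63] → cuts [24, 65]

All cut coordinates (distinct, sorted): [5, 13, 20, 24, 29, 41, 52, 65, 77]

Fragment lengths:
  5→13: 8 bp
  13→20: 7 bp
  20→24: 4 bp
  24→29: 5 bp
  29→41: 12 bp
  41→52: 11 bp
  52→65: 13 bp
  65→77: 12 bp
  77→5 (wrap): 82-77+5 = 10 bp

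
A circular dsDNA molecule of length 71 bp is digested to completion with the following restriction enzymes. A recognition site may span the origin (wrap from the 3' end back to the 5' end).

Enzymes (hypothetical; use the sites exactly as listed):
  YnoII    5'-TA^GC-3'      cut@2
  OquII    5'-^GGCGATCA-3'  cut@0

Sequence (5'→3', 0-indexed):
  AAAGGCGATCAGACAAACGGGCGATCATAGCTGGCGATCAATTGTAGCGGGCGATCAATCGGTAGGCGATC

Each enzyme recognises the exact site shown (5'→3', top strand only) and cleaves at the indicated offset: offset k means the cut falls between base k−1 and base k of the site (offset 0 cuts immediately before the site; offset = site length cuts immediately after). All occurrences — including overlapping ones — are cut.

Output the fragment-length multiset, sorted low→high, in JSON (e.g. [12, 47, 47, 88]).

Site scan:
  YnoII (TAGC, off=2): starts [27, 44] → cuts [29, 46]
  OquII (GGCGATCA, off=0): starts [3, 19, 32, 49, 64] → cuts [3, 19, 32, 49, 64]

All cut coordinates (distinct, sorted): [3, 19, 29, 32, 46, 49, 64]

Fragment lengths:
  3→19: 16 bp
  19→29: 10 bp
  29→32: 3 bp
  32→46: 14 bp
  46→49: 3 bp
  49→64: 15 bp
  64→3 (wrap): 71-64+3 = 10 bp

[3,3,10,10,14,15,16]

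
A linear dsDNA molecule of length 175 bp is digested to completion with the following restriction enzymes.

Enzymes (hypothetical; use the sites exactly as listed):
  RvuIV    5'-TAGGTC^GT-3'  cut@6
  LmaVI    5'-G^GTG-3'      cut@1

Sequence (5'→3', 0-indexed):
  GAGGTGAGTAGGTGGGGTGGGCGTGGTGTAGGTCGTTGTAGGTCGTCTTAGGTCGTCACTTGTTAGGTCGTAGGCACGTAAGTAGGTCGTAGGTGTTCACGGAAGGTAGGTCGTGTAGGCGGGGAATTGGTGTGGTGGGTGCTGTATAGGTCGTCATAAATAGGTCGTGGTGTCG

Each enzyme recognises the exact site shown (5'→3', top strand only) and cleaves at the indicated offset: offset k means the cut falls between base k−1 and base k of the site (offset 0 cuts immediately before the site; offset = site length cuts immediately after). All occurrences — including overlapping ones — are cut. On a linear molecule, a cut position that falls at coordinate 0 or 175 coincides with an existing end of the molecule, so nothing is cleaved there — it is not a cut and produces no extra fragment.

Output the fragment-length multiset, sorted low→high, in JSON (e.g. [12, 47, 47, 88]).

[3,3,4,4,5,5,6,8,9,9,10,10,14,14,15,17,19,20]

Per-enzyme occurrences:
  RvuIV TAGGTCGT/6: at [28, 38, 48, 63, 82, 106, 146, 160] ⇒ [34, 44, 54, 69, 88, 112, 152, 166]
  LmaVI GGTG/1: at [2, 10, 15, 24, 91, 128, 133, 137, 168] ⇒ [3, 11, 16, 25, 92, 129, 134, 138, 169]

All cut coordinates (distinct, sorted): [3, 11, 16, 25, 34, 44, 54, 69, 88, 92, 112, 129, 134, 138, 152, 166, 169]

Fragments:
  [0,3): 3 bp
  [3,11): 8 bp
  [11,16): 5 bp
  [16,25): 9 bp
  [25,34): 9 bp
  [34,44): 10 bp
  [44,54): 10 bp
  [54,69): 15 bp
  [69,88): 19 bp
  [88,92): 4 bp
  [92,112): 20 bp
  [112,129): 17 bp
  [129,134): 5 bp
  [134,138): 4 bp
  [138,152): 14 bp
  [152,166): 14 bp
  [166,169): 3 bp
  [169,175): 6 bp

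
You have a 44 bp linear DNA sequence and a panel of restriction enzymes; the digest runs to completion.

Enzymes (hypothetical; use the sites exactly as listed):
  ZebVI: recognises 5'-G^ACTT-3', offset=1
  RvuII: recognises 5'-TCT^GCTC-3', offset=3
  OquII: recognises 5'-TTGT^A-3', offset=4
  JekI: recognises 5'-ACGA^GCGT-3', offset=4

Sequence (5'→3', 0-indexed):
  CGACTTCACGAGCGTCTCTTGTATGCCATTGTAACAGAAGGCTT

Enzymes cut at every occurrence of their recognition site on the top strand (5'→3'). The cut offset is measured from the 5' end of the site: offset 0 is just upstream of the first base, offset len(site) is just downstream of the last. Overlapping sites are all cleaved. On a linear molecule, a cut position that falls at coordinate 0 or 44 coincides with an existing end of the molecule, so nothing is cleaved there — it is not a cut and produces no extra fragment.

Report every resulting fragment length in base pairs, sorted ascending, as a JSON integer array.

Site scan:
  ZebVI GACTT/1: at [1] ⇒ [2]
  RvuII (TCTGCTC, off=3): no sites
  OquII TTGTA/4: at [18, 28] ⇒ [22, 32]
  JekI ACGAGCGT/4: at [7] ⇒ [11]

Pooled cuts: [2, 11, 22, 32]

Fragments:
  [0,2): 2 bp
  [2,11): 9 bp
  [11,22): 11 bp
  [22,32): 10 bp
  [32,44): 12 bp

[2,9,10,11,12]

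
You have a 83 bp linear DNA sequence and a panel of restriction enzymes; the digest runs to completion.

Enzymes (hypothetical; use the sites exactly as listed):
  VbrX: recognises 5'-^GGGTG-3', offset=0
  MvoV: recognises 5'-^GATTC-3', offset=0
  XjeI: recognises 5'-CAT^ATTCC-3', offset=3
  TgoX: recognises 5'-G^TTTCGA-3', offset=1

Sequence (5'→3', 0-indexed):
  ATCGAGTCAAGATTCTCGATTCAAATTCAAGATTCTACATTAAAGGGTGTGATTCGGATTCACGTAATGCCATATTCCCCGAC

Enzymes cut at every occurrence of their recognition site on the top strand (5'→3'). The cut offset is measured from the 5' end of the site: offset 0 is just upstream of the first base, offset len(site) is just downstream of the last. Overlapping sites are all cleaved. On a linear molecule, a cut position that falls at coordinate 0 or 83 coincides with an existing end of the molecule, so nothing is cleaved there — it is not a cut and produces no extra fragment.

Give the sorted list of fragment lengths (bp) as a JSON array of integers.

Site scan:
  VbrX GGGTG/0: at [44] ⇒ [44]
  MvoV GATTC/0: at [10, 17, 30, 50, 56] ⇒ [10, 17, 30, 50, 56]
  XjeI CATATTCC/3: at [70] ⇒ [73]
  TgoX (GTTTCGA, off=1): no sites

Pooled cuts: [10, 17, 30, 44, 50, 56, 73]

Fragments:
  [0,10): 10 bp
  [10,17): 7 bp
  [17,30): 13 bp
  [30,44): 14 bp
  [44,50): 6 bp
  [50,56): 6 bp
  [56,73): 17 bp
  [73,83): 10 bp

[6,6,7,10,10,13,14,17]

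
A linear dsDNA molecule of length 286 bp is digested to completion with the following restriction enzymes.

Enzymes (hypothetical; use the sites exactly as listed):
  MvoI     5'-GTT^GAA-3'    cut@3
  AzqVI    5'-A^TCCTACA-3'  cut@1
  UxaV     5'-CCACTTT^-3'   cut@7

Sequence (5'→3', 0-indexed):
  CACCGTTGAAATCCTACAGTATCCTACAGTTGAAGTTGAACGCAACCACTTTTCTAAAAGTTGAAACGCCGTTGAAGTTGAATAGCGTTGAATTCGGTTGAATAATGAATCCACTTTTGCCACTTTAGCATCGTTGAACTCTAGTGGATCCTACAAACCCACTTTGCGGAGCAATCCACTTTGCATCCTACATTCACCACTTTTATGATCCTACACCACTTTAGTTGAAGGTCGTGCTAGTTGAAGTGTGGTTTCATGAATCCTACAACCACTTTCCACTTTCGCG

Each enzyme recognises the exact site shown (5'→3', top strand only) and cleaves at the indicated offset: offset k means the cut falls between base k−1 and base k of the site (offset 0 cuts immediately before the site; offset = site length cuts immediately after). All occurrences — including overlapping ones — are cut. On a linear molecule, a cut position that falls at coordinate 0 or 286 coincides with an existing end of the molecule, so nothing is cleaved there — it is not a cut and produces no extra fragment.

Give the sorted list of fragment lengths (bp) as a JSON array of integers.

Scan for sites:
  MvoI GTTGAA/3: at [4, 28, 34, 59, 70, 76, 86, 96, 132, 223, 239] ⇒ [7, 31, 37, 62, 73, 79, 89, 99, 135, 226, 242]
  AzqVI ATCCTACA/1: at [10, 20, 147, 184, 207, 259] ⇒ [11, 21, 148, 185, 208, 260]
  UxaV CCACTTT/7: at [45, 110, 119, 158, 175, 196, 215, 268, 275] ⇒ [52, 117, 126, 165, 182, 203, 222, 275, 282]

Pooled cuts: [7, 11, 21, 31, 37, 52, 62, 73, 79, 89, 99, 117, 126, 135, 148, 165, 182, 185, 203, 208, 222, 226, 242, 260, 275, 282]

Fragments:
  [0,7): 7 bp
  [7,11): 4 bp
  [11,21): 10 bp
  [21,31): 10 bp
  [31,37): 6 bp
  [37,52): 15 bp
  [52,62): 10 bp
  [62,73): 11 bp
  [73,79): 6 bp
  [79,89): 10 bp
  [89,99): 10 bp
  [99,117): 18 bp
  [117,126): 9 bp
  [126,135): 9 bp
  [135,148): 13 bp
  [148,165): 17 bp
  [165,182): 17 bp
  [182,185): 3 bp
  [185,203): 18 bp
  [203,208): 5 bp
  [208,222): 14 bp
  [222,226): 4 bp
  [226,242): 16 bp
  [242,260): 18 bp
  [260,275): 15 bp
  [275,282): 7 bp
  [282,286): 4 bp

[3,4,4,4,5,6,6,7,7,9,9,10,10,10,10,10,11,13,14,15,15,16,17,17,18,18,18]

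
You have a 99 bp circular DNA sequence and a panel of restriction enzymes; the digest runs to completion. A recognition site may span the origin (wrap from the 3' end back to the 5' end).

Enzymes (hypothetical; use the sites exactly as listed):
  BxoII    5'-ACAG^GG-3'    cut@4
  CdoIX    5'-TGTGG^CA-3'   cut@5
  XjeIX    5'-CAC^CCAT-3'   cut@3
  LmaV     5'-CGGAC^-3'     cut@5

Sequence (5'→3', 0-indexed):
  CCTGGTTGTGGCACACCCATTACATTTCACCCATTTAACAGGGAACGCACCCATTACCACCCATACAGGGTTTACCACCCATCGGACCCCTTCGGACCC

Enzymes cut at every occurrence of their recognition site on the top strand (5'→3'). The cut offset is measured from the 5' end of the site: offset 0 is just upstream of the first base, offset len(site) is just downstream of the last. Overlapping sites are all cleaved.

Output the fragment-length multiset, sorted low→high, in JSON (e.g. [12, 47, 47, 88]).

[5,8,9,9,10,10,10,11,13,14]

Per-enzyme occurrences:
  BxoII ACAGGG/4: at [37, 64] ⇒ [41, 68]
  CdoIX TGTGGCA/5: at [6] ⇒ [11]
  XjeIX CACCCAT/3: at [13, 27, 47, 57, 75] ⇒ [16, 30, 50, 60, 78]
  LmaV CGGAC/5: at [82, 92] ⇒ [87, 97]

Pooled cuts: [11, 16, 30, 41, 50, 60, 68, 78, 87, 97]

Fragments:
  11→16: 5 bp
  16→30: 14 bp
  30→41: 11 bp
  41→50: 9 bp
  50→60: 10 bp
  60→68: 8 bp
  68→78: 10 bp
  78→87: 9 bp
  87→97: 10 bp
  97→11 (wrap): 99-97+11 = 13 bp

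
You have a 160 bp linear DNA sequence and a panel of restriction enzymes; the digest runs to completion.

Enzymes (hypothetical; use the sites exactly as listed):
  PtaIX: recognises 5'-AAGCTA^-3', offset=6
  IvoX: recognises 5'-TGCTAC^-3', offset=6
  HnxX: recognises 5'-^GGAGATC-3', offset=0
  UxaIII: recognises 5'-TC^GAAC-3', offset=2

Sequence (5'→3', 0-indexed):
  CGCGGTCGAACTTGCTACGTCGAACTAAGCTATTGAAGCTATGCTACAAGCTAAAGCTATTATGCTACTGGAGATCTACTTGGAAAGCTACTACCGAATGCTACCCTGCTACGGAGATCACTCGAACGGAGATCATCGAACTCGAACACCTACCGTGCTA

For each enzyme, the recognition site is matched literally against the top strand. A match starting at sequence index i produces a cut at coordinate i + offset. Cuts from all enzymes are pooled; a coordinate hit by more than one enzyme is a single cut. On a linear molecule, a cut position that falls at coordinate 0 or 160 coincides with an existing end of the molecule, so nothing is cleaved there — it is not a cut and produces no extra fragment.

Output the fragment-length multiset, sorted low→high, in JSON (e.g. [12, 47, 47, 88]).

Site scan:
  PtaIX (AAGCTA, off=6): starts [26, 35, 47, 53, 84] → cuts [32, 41, 53, 59, 90]
  IvoX (TGCTAC, off=6): starts [12, 41, 62, 98, 106] → cuts [18, 47, 68, 104, 112]
  HnxX (GGAGATC, off=0): starts [69, 112, 127] → cuts [69, 112, 127]
  UxaIII (TCGAAC, off=2): starts [5, 19, 121, 135, 141] → cuts [7, 21, 123, 137, 143]

All cut coordinates (distinct, sorted): [7, 18, 21, 32, 41, 47, 53, 59, 68, 69, 90, 104, 112, 123, 127, 137, 143]

Fragments:
  [0,7): 7 bp
  [7,18): 11 bp
  [18,21): 3 bp
  [21,32): 11 bp
  [32,41): 9 bp
  [41,47): 6 bp
  [47,53): 6 bp
  [53,59): 6 bp
  [59,68): 9 bp
  [68,69): 1 bp
  [69,90): 21 bp
  [90,104): 14 bp
  [104,112): 8 bp
  [112,123): 11 bp
  [123,127): 4 bp
  [127,137): 10 bp
  [137,143): 6 bp
  [143,160): 17 bp

[1,3,4,6,6,6,6,7,8,9,9,10,11,11,11,14,17,21]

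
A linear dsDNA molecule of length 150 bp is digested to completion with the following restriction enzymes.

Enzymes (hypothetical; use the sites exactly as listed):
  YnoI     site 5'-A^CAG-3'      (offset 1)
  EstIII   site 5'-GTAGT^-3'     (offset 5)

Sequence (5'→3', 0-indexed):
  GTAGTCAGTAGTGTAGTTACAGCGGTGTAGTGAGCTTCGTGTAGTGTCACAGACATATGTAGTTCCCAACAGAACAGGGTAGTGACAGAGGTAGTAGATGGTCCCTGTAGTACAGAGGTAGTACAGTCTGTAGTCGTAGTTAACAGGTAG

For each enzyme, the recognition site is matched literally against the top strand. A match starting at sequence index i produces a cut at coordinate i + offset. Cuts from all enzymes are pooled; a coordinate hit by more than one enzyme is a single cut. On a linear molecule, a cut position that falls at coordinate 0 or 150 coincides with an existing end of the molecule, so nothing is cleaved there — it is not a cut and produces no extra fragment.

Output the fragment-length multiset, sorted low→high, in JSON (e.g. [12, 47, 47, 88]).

[1,1,2,2,3,4,5,5,5,6,6,7,7,9,10,10,11,12,14,14,16]

Site scan:
  YnoI ACAG/1: at [18, 48, 68, 73, 84, 111, 122, 142] ⇒ [19, 49, 69, 74, 85, 112, 123, 143]
  EstIII GTAGT/5: at [0, 7, 12, 26, 40, 58, 78, 90, 106, 117, 129, 135] ⇒ [5, 12, 17, 31, 45, 63, 83, 95, 111, 122, 134, 140]

Pooled cuts: [5, 12, 17, 19, 31, 45, 49, 63, 69, 74, 83, 85, 95, 111, 112, 122, 123, 134, 140, 143]

Fragments:
  [0,5): 5 bp
  [5,12): 7 bp
  [12,17): 5 bp
  [17,19): 2 bp
  [19,31): 12 bp
  [31,45): 14 bp
  [45,49): 4 bp
  [49,63): 14 bp
  [63,69): 6 bp
  [69,74): 5 bp
  [74,83): 9 bp
  [83,85): 2 bp
  [85,95): 10 bp
  [95,111): 16 bp
  [111,112): 1 bp
  [112,122): 10 bp
  [122,123): 1 bp
  [123,134): 11 bp
  [134,140): 6 bp
  [140,143): 3 bp
  [143,150): 7 bp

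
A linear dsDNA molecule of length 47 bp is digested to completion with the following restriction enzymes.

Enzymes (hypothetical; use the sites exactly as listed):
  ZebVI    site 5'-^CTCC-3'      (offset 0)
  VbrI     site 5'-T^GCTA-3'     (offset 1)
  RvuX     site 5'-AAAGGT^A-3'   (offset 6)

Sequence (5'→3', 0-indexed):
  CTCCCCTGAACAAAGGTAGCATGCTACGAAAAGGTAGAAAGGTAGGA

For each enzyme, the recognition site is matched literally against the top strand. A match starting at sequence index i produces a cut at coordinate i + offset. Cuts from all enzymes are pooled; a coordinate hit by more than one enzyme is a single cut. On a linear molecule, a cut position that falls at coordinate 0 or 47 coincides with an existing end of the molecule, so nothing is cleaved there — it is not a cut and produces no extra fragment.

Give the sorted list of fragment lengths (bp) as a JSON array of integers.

Scan for sites:
  ZebVI (CTCC, off=0): starts [0] → cuts [] (position 0 is a terminus of the linear molecule — no cut)
  VbrI (TGCTA, off=1): starts [21] → cuts [22]
  RvuX (AAAGGTA, off=6): starts [11, 29, 37] → cuts [17, 35, 43]

Pooled cuts: [17, 22, 35, 43]

Fragments:
  [0,17): 17 bp
  [17,22): 5 bp
  [22,35): 13 bp
  [35,43): 8 bp
  [43,47): 4 bp

[4,5,8,13,17]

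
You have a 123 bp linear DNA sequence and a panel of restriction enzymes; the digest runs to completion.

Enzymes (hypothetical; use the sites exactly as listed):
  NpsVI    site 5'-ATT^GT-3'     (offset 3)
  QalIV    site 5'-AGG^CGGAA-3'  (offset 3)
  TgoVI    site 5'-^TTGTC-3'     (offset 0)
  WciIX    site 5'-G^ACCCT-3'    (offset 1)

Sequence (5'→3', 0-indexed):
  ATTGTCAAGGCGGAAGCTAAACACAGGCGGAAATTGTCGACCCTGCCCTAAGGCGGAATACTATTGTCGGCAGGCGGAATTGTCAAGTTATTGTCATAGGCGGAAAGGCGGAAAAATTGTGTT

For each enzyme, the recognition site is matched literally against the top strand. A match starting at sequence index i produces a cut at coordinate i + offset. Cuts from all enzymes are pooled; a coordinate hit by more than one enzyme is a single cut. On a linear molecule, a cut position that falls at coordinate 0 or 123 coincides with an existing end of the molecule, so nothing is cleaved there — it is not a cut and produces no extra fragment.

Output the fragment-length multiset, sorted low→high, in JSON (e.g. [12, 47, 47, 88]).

Site scan:
  NpsVI ATTGT/3: at [0, 32, 62, 78, 89, 115] ⇒ [3, 35, 65, 81, 92, 118]
  QalIV AGGCGGAA/3: at [7, 24, 50, 71, 97, 105] ⇒ [10, 27, 53, 74, 100, 108]
  TgoVI TTGTC/0: at [1, 33, 63, 79, 90] ⇒ [1, 33, 63, 79, 90]
  WciIX GACCCT/1: at [38] ⇒ [39]

Pooled cuts: [1, 3, 10, 27, 33, 35, 39, 53, 63, 65, 74, 79, 81, 90, 92, 100, 108, 118]

Fragment lengths:
  [0,1): 1 bp
  [1,3): 2 bp
  [3,10): 7 bp
  [10,27): 17 bp
  [27,33): 6 bp
  [33,35): 2 bp
  [35,39): 4 bp
  [39,53): 14 bp
  [53,63): 10 bp
  [63,65): 2 bp
  [65,74): 9 bp
  [74,79): 5 bp
  [79,81): 2 bp
  [81,90): 9 bp
  [90,92): 2 bp
  [92,100): 8 bp
  [100,108): 8 bp
  [108,118): 10 bp
  [118,123): 5 bp

[1,2,2,2,2,2,4,5,5,6,7,8,8,9,9,10,10,14,17]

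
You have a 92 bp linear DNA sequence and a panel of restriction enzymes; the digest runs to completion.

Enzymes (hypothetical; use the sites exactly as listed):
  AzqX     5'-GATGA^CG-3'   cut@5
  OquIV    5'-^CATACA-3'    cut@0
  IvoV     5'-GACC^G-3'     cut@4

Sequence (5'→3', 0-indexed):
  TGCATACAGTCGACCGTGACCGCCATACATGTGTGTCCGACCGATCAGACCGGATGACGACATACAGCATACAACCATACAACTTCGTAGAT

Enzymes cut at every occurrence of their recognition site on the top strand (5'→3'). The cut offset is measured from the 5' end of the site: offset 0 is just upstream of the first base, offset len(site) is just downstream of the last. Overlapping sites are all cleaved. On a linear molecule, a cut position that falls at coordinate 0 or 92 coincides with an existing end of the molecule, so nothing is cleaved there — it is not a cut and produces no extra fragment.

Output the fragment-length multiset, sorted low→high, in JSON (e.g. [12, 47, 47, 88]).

Site scan:
  AzqX GATGACG/5: at [52] ⇒ [57]
  OquIV CATACA/0: at [2, 23, 60, 67, 75] ⇒ [2, 23, 60, 67, 75]
  IvoV GACCG/4: at [11, 17, 38, 47] ⇒ [15, 21, 42, 51]

Pooled cuts: [2, 15, 21, 23, 42, 51, 57, 60, 67, 75]

Fragments:
  [0,2): 2 bp
  [2,15): 13 bp
  [15,21): 6 bp
  [21,23): 2 bp
  [23,42): 19 bp
  [42,51): 9 bp
  [51,57): 6 bp
  [57,60): 3 bp
  [60,67): 7 bp
  [67,75): 8 bp
  [75,92): 17 bp

[2,2,3,6,6,7,8,9,13,17,19]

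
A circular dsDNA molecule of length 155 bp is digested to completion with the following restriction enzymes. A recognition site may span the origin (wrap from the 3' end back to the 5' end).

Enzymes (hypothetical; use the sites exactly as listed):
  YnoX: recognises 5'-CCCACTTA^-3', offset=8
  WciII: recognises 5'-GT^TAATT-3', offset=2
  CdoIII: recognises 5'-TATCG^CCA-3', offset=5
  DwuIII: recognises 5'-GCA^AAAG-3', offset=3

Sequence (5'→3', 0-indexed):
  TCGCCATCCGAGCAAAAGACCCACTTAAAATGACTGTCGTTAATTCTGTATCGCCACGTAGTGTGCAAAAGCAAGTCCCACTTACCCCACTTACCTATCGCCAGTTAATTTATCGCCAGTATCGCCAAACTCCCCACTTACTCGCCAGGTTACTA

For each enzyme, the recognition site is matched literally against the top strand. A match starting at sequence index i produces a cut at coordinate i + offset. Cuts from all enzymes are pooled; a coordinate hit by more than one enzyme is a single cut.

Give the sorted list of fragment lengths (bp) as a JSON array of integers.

Per-enzyme occurrences:
  YnoX CCCACTTA/8: at [19, 76, 85, 132] ⇒ [27, 84, 93, 140]
  WciII GTTAATT/2: at [38, 103] ⇒ [40, 105]
  CdoIII TATCGCCA/5: at [48, 95, 110, 119, 153] ⇒ [3, 53, 100, 115, 124]
  DwuIII GCAAAAG/3: at [11, 64] ⇒ [14, 67]

All cut coordinates (distinct, sorted): [3, 14, 27, 40, 53, 67, 84, 93, 100, 105, 115, 124, 140]

Fragments:
  3→14: 11 bp
  14→27: 13 bp
  27→40: 13 bp
  40→53: 13 bp
  53→67: 14 bp
  67→84: 17 bp
  84→93: 9 bp
  93→100: 7 bp
  100→105: 5 bp
  105→115: 10 bp
  115→124: 9 bp
  124→140: 16 bp
  140→3 (wrap): 155-140+3 = 18 bp

[5,7,9,9,10,11,13,13,13,14,16,17,18]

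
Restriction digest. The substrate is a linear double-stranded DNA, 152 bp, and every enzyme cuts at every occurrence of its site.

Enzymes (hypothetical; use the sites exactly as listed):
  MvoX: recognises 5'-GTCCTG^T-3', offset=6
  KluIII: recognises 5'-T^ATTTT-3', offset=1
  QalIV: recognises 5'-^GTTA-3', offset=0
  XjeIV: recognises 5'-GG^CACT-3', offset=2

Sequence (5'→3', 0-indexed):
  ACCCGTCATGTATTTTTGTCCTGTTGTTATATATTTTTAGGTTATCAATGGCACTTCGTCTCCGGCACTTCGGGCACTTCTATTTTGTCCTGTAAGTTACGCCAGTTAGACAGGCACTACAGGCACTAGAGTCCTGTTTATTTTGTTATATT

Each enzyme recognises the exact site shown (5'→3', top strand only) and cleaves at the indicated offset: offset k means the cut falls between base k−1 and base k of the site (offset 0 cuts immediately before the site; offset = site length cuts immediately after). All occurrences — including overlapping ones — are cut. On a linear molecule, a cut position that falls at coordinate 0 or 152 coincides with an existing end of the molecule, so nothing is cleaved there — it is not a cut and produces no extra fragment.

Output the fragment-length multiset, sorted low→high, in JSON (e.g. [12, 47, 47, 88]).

Scan for sites:
  MvoX (GTCCTGT, off=6): starts [17, 86, 130] → cuts [23, 92, 136]
  KluIII (TATTTT, off=1): starts [10, 31, 80, 138] → cuts [11, 32, 81, 139]
  QalIV (GTTA, off=0): starts [25, 40, 95, 104, 144] → cuts [25, 40, 95, 104, 144]
  XjeIV (GGCACT, off=2): starts [49, 63, 72, 112, 121] → cuts [51, 65, 74, 114, 123]

Pooled cuts: [11, 23, 25, 32, 40, 51, 65, 74, 81, 92, 95, 104, 114, 123, 136, 139, 144]

Fragments:
  [0,11): 11 bp
  [11,23): 12 bp
  [23,25): 2 bp
  [25,32): 7 bp
  [32,40): 8 bp
  [40,51): 11 bp
  [51,65): 14 bp
  [65,74): 9 bp
  [74,81): 7 bp
  [81,92): 11 bp
  [92,95): 3 bp
  [95,104): 9 bp
  [104,114): 10 bp
  [114,123): 9 bp
  [123,136): 13 bp
  [136,139): 3 bp
  [139,144): 5 bp
  [144,152): 8 bp

[2,3,3,5,7,7,8,8,9,9,9,10,11,11,11,12,13,14]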